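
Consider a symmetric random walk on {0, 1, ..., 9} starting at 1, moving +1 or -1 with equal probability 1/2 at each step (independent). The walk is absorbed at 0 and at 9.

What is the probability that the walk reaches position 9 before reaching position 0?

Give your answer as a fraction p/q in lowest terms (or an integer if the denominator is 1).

Symmetric walk (p = 1/2): the harmonic-function argument gives P(hit 9 before 0 | start at 1) = a/N.
P = 1/9 = 1/9

Answer: 1/9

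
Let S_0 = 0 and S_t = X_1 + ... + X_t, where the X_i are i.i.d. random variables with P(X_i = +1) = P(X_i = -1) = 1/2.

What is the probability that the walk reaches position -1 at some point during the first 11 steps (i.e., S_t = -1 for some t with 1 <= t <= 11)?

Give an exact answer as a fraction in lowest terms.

Count via complement. Let g(t,s) = #length-t paths at position s with S_1..S_t all ≠ -1.
g(t,s) = g(t-1,s-1) + g(t-1,s+1) for s ≠ -1; g(t,-1) = 0.
t=0: g(0,0)=1
t=1: g(1,1)=1
t=2: g(2,0)=1 g(2,2)=1
t=3: g(3,1)=2 g(3,3)=1
t=4: g(4,0)=2 g(4,2)=3 g(4,4)=1
t=5: g(5,1)=5 g(5,3)=4 g(5,5)=1
t=6: g(6,0)=5 g(6,2)=9 g(6,4)=5 g(6,6)=1
t=7: g(7,1)=14 g(7,3)=14 g(7,5)=6 g(7,7)=1
t=8: g(8,0)=14 g(8,2)=28 g(8,4)=20 g(8,6)=7 g(8,8)=1
t=9: g(9,1)=42 g(9,3)=48 g(9,5)=27 g(9,7)=8 g(9,9)=1
t=10: g(10,0)=42 g(10,2)=90 g(10,4)=75 g(10,6)=35 g(10,8)=9 g(10,10)=1
t=11: g(11,1)=132 g(11,3)=165 g(11,5)=110 g(11,7)=44 g(11,9)=10 g(11,11)=1
Paths never hitting -1: Σ_s g(11,s) = 462
Paths hitting -1: 2^11 - 462 = 1586
P = 1586/2048 = 793/1024

Answer: 793/1024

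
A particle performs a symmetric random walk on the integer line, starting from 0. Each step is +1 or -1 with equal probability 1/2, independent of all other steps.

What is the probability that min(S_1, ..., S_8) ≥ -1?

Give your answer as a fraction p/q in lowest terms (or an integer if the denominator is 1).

Let f(t,s) = #length-t paths at position s with S_1..S_t all ≥ -1.
f(t,s) = f(t-1,s-1) + f(t-1,s+1) for s ≥ -1; f(t,s) = 0 for s < -1.
t=0: f(0,0)=1
t=1: f(1,-1)=1 f(1,1)=1
t=2: f(2,0)=2 f(2,2)=1
t=3: f(3,-1)=2 f(3,1)=3 f(3,3)=1
t=4: f(4,0)=5 f(4,2)=4 f(4,4)=1
t=5: f(5,-1)=5 f(5,1)=9 f(5,3)=5 f(5,5)=1
t=6: f(6,0)=14 f(6,2)=14 f(6,4)=6 f(6,6)=1
t=7: f(7,-1)=14 f(7,1)=28 f(7,3)=20 f(7,5)=7 f(7,7)=1
t=8: f(8,0)=42 f(8,2)=48 f(8,4)=27 f(8,6)=8 f(8,8)=1
Σ_s f(8,s) = 126
P = 126/256 = 63/128

Answer: 63/128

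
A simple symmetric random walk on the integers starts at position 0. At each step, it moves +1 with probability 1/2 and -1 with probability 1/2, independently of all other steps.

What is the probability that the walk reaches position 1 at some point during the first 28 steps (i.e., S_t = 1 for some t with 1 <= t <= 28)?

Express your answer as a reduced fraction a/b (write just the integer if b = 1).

Count via complement. Let g(t,s) = #length-t paths at position s with S_1..S_t all ≠ 1.
g(t,s) = g(t-1,s-1) + g(t-1,s+1) for s ≠ 1; g(t,1) = 0.
t=0: g(0,0)=1
t=1: g(1,-1)=1
t=2: g(2,-2)=1 g(2,0)=1
t=3: g(3,-3)=1 g(3,-1)=2
t=4: g(4,-4)=1 g(4,-2)=3 g(4,0)=2
t=5: g(5,-5)=1 g(5,-3)=4 g(5,-1)=5
t=6: g(6,-6)=1 g(6,-4)=5 g(6,-2)=9 g(6,0)=5
t=7: g(7,-7)=1 g(7,-5)=6 g(7,-3)=14 g(7,-1)=14
t=8: g(8,-8)=1 g(8,-6)=7 g(8,-4)=20 g(8,-2)=28 g(8,0)=14
t=9: g(9,-9)=1 g(9,-7)=8 g(9,-5)=27 g(9,-3)=48 g(9,-1)=42
t=10: g(10,-10)=1 g(10,-8)=9 g(10,-6)=35 g(10,-4)=75 g(10,-2)=90 g(10,0)=42
t=11: g(11,-11)=1 g(11,-9)=10 g(11,-7)=44 g(11,-5)=110 g(11,-3)=165 g(11,-1)=132
t=12: g(12,-12)=1 g(12,-10)=11 g(12,-8)=54 g(12,-6)=154 g(12,-4)=275 g(12,-2)=297 g(12,0)=132
t=13: g(13,-13)=1 g(13,-11)=12 g(13,-9)=65 g(13,-7)=208 g(13,-5)=429 g(13,-3)=572 g(13,-1)=429
t=14: g(14,-14)=1 g(14,-12)=13 g(14,-10)=77 g(14,-8)=273 g(14,-6)=637 g(14,-4)=1001 g(14,-2)=1001 g(14,0)=429
t=15: g(15,-15)=1 g(15,-13)=14 g(15,-11)=90 g(15,-9)=350 g(15,-7)=910 g(15,-5)=1638 g(15,-3)=2002 g(15,-1)=1430
t=16: g(16,-16)=1 g(16,-14)=15 g(16,-12)=104 g(16,-10)=440 g(16,-8)=1260 g(16,-6)=2548 g(16,-4)=3640 g(16,-2)=3432 g(16,0)=1430
t=17: g(17,-17)=1 g(17,-15)=16 g(17,-13)=119 g(17,-11)=544 g(17,-9)=1700 g(17,-7)=3808 g(17,-5)=6188 g(17,-3)=7072 g(17,-1)=4862
t=18: g(18,-18)=1 g(18,-16)=17 g(18,-14)=135 g(18,-12)=663 g(18,-10)=2244 g(18,-8)=5508 g(18,-6)=9996 g(18,-4)=13260 g(18,-2)=11934 g(18,0)=4862
t=19: g(19,-19)=1 g(19,-17)=18 g(19,-15)=152 g(19,-13)=798 g(19,-11)=2907 g(19,-9)=7752 g(19,-7)=15504 g(19,-5)=23256 g(19,-3)=25194 g(19,-1)=16796
t=20: g(20,-20)=1 g(20,-18)=19 g(20,-16)=170 g(20,-14)=950 g(20,-12)=3705 g(20,-10)=10659 g(20,-8)=23256 g(20,-6)=38760 g(20,-4)=48450 g(20,-2)=41990 g(20,0)=16796
t=21: g(21,-21)=1 g(21,-19)=20 g(21,-17)=189 g(21,-15)=1120 g(21,-13)=4655 g(21,-11)=14364 g(21,-9)=33915 g(21,-7)=62016 g(21,-5)=87210 g(21,-3)=90440 g(21,-1)=58786
t=22: g(22,-22)=1 g(22,-20)=21 g(22,-18)=209 g(22,-16)=1309 g(22,-14)=5775 g(22,-12)=19019 g(22,-10)=48279 g(22,-8)=95931 g(22,-6)=149226 g(22,-4)=177650 g(22,-2)=149226 g(22,0)=58786
t=23: g(23,-23)=1 g(23,-21)=22 g(23,-19)=230 g(23,-17)=1518 g(23,-15)=7084 g(23,-13)=24794 g(23,-11)=67298 g(23,-9)=144210 g(23,-7)=245157 g(23,-5)=326876 g(23,-3)=326876 g(23,-1)=208012
t=24: g(24,-24)=1 g(24,-22)=23 g(24,-20)=252 g(24,-18)=1748 g(24,-16)=8602 g(24,-14)=31878 g(24,-12)=92092 g(24,-10)=211508 g(24,-8)=389367 g(24,-6)=572033 g(24,-4)=653752 g(24,-2)=534888 g(24,0)=208012
t=25: g(25,-25)=1 g(25,-23)=24 g(25,-21)=275 g(25,-19)=2000 g(25,-17)=10350 g(25,-15)=40480 g(25,-13)=123970 g(25,-11)=303600 g(25,-9)=600875 g(25,-7)=961400 g(25,-5)=1225785 g(25,-3)=1188640 g(25,-1)=742900
t=26: g(26,-26)=1 g(26,-24)=25 g(26,-22)=299 g(26,-20)=2275 g(26,-18)=12350 g(26,-16)=50830 g(26,-14)=164450 g(26,-12)=427570 g(26,-10)=904475 g(26,-8)=1562275 g(26,-6)=2187185 g(26,-4)=2414425 g(26,-2)=1931540 g(26,0)=742900
t=27: g(27,-27)=1 g(27,-25)=26 g(27,-23)=324 g(27,-21)=2574 g(27,-19)=14625 g(27,-17)=63180 g(27,-15)=215280 g(27,-13)=592020 g(27,-11)=1332045 g(27,-9)=2466750 g(27,-7)=3749460 g(27,-5)=4601610 g(27,-3)=4345965 g(27,-1)=2674440
t=28: g(28,-28)=1 g(28,-26)=27 g(28,-24)=350 g(28,-22)=2898 g(28,-20)=17199 g(28,-18)=77805 g(28,-16)=278460 g(28,-14)=807300 g(28,-12)=1924065 g(28,-10)=3798795 g(28,-8)=6216210 g(28,-6)=8351070 g(28,-4)=8947575 g(28,-2)=7020405 g(28,0)=2674440
Paths never hitting 1: Σ_s g(28,s) = 40116600
Paths hitting 1: 2^28 - 40116600 = 228318856
P = 228318856/268435456 = 28539857/33554432

Answer: 28539857/33554432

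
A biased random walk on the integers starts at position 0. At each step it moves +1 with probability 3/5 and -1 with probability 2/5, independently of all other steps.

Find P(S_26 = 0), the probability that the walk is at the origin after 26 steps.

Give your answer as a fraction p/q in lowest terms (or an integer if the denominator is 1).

Answer: 5433562167312384/59604644775390625

Derivation:
To be at 0 after 26 steps: need exactly 13 steps of +1 and 13 of -1.
Number of such sequences: C(26,13) = 10400600
Each has probability (3/5)^13 · (2/5)^13 = 13060694016/1490116119384765625
P = 10400600 · 13060694016/1490116119384765625 = 5433562167312384/59604644775390625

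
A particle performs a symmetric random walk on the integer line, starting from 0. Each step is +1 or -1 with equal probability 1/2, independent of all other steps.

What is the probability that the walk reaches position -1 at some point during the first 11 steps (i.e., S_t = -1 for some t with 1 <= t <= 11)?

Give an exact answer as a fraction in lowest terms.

Count via complement. Let g(t,s) = #length-t paths at position s with S_1..S_t all ≠ -1.
g(t,s) = g(t-1,s-1) + g(t-1,s+1) for s ≠ -1; g(t,-1) = 0.
t=0: g(0,0)=1
t=1: g(1,1)=1
t=2: g(2,0)=1 g(2,2)=1
t=3: g(3,1)=2 g(3,3)=1
t=4: g(4,0)=2 g(4,2)=3 g(4,4)=1
t=5: g(5,1)=5 g(5,3)=4 g(5,5)=1
t=6: g(6,0)=5 g(6,2)=9 g(6,4)=5 g(6,6)=1
t=7: g(7,1)=14 g(7,3)=14 g(7,5)=6 g(7,7)=1
t=8: g(8,0)=14 g(8,2)=28 g(8,4)=20 g(8,6)=7 g(8,8)=1
t=9: g(9,1)=42 g(9,3)=48 g(9,5)=27 g(9,7)=8 g(9,9)=1
t=10: g(10,0)=42 g(10,2)=90 g(10,4)=75 g(10,6)=35 g(10,8)=9 g(10,10)=1
t=11: g(11,1)=132 g(11,3)=165 g(11,5)=110 g(11,7)=44 g(11,9)=10 g(11,11)=1
Paths never hitting -1: Σ_s g(11,s) = 462
Paths hitting -1: 2^11 - 462 = 1586
P = 1586/2048 = 793/1024

Answer: 793/1024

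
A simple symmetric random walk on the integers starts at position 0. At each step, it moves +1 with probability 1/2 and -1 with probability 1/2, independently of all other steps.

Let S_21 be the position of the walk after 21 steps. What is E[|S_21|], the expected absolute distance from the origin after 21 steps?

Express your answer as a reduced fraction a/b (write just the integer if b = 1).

Answer: 969969/262144

Derivation:
S_21 takes values m ≡ 1 (mod 2) with |m| ≤ 21; P(S_21=m) = C(21,(21+m)/2)/2^21.
Total paths: 2^21 = 2097152
Distribution: P(S=-21)=1/2097152, P(S=-19)=21/2097152, P(S=-17)=210/2097152, P(S=-15)=1330/2097152, P(S=-13)=5985/2097152, P(S=-11)=20349/2097152, P(S=-9)=54264/2097152, P(S=-7)=116280/2097152, P(S=-5)=203490/2097152, P(S=-3)=293930/2097152, P(S=-1)=352716/2097152, P(S=1)=352716/2097152, P(S=3)=293930/2097152, P(S=5)=203490/2097152, P(S=7)=116280/2097152, P(S=9)=54264/2097152, P(S=11)=20349/2097152, P(S=13)=5985/2097152, P(S=15)=1330/2097152, P(S=17)=210/2097152, P(S=19)=21/2097152, P(S=21)=1/2097152
E[|S_21|] = Σ_m |m|·P(S_21=m) = 7759752/2097152 = 969969/262144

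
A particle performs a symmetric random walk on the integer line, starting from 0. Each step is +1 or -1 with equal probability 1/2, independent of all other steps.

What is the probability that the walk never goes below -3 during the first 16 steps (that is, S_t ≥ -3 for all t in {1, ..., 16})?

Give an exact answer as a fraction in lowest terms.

Let f(t,s) = #length-t paths at position s with S_1..S_t all ≥ -3.
f(t,s) = f(t-1,s-1) + f(t-1,s+1) for s ≥ -3; f(t,s) = 0 for s < -3.
t=0: f(0,0)=1
t=1: f(1,-1)=1 f(1,1)=1
t=2: f(2,-2)=1 f(2,0)=2 f(2,2)=1
t=3: f(3,-3)=1 f(3,-1)=3 f(3,1)=3 f(3,3)=1
t=4: f(4,-2)=4 f(4,0)=6 f(4,2)=4 f(4,4)=1
t=5: f(5,-3)=4 f(5,-1)=10 f(5,1)=10 f(5,3)=5 f(5,5)=1
t=6: f(6,-2)=14 f(6,0)=20 f(6,2)=15 f(6,4)=6 f(6,6)=1
t=7: f(7,-3)=14 f(7,-1)=34 f(7,1)=35 f(7,3)=21 f(7,5)=7 f(7,7)=1
t=8: f(8,-2)=48 f(8,0)=69 f(8,2)=56 f(8,4)=28 f(8,6)=8 f(8,8)=1
t=9: f(9,-3)=48 f(9,-1)=117 f(9,1)=125 f(9,3)=84 f(9,5)=36 f(9,7)=9 f(9,9)=1
t=10: f(10,-2)=165 f(10,0)=242 f(10,2)=209 f(10,4)=120 f(10,6)=45 f(10,8)=10 f(10,10)=1
t=11: f(11,-3)=165 f(11,-1)=407 f(11,1)=451 f(11,3)=329 f(11,5)=165 f(11,7)=55 f(11,9)=11 f(11,11)=1
t=12: f(12,-2)=572 f(12,0)=858 f(12,2)=780 f(12,4)=494 f(12,6)=220 f(12,8)=66 f(12,10)=12 f(12,12)=1
t=13: f(13,-3)=572 f(13,-1)=1430 f(13,1)=1638 f(13,3)=1274 f(13,5)=714 f(13,7)=286 f(13,9)=78 f(13,11)=13 f(13,13)=1
t=14: f(14,-2)=2002 f(14,0)=3068 f(14,2)=2912 f(14,4)=1988 f(14,6)=1000 f(14,8)=364 f(14,10)=91 f(14,12)=14 f(14,14)=1
t=15: f(15,-3)=2002 f(15,-1)=5070 f(15,1)=5980 f(15,3)=4900 f(15,5)=2988 f(15,7)=1364 f(15,9)=455 f(15,11)=105 f(15,13)=15 f(15,15)=1
t=16: f(16,-2)=7072 f(16,0)=11050 f(16,2)=10880 f(16,4)=7888 f(16,6)=4352 f(16,8)=1819 f(16,10)=560 f(16,12)=120 f(16,14)=16 f(16,16)=1
Σ_s f(16,s) = 43758
P = 43758/65536 = 21879/32768

Answer: 21879/32768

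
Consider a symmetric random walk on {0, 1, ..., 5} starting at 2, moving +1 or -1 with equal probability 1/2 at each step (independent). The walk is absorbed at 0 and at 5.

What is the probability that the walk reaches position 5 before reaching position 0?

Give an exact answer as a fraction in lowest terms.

Symmetric walk (p = 1/2): the harmonic-function argument gives P(hit 5 before 0 | start at 2) = a/N.
P = 2/5 = 2/5

Answer: 2/5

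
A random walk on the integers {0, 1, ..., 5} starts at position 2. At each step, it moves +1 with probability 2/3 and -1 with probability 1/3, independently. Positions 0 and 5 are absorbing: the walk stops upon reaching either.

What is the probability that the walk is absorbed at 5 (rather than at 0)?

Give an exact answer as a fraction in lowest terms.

Answer: 24/31

Derivation:
Biased walk: p = 2/3, q = 1/3, r = q/p = 1/2
Gambler's ruin: P(hit 5 before 0 | start at 2) = (1 - r^a)/(1 - r^N)
r^2 = 1/4; r^5 = 1/32
P = (1 - 1/4) / (1 - 1/32) = 3/4 / 31/32 = 24/31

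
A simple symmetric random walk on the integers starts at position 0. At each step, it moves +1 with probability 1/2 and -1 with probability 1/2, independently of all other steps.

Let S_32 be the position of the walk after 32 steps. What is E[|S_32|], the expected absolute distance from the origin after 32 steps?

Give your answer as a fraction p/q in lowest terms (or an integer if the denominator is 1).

Answer: 300540195/67108864

Derivation:
S_32 takes values m ≡ 0 (mod 2) with |m| ≤ 32; P(S_32=m) = C(32,(32+m)/2)/2^32.
Total paths: 2^32 = 4294967296
Distribution: P(S=-32)=1/4294967296, P(S=-30)=32/4294967296, P(S=-28)=496/4294967296, P(S=-26)=4960/4294967296, P(S=-24)=35960/4294967296, P(S=-22)=201376/4294967296, P(S=-20)=906192/4294967296, P(S=-18)=3365856/4294967296, P(S=-16)=10518300/4294967296, P(S=-14)=28048800/4294967296, P(S=-12)=64512240/4294967296, P(S=-10)=129024480/4294967296, P(S=-8)=225792840/4294967296, P(S=-6)=347373600/4294967296, P(S=-4)=471435600/4294967296, P(S=-2)=565722720/4294967296, P(S=0)=601080390/4294967296, P(S=2)=565722720/4294967296, P(S=4)=471435600/4294967296, P(S=6)=347373600/4294967296, P(S=8)=225792840/4294967296, P(S=10)=129024480/4294967296, P(S=12)=64512240/4294967296, P(S=14)=28048800/4294967296, P(S=16)=10518300/4294967296, P(S=18)=3365856/4294967296, P(S=20)=906192/4294967296, P(S=22)=201376/4294967296, P(S=24)=35960/4294967296, P(S=26)=4960/4294967296, P(S=28)=496/4294967296, P(S=30)=32/4294967296, P(S=32)=1/4294967296
E[|S_32|] = Σ_m |m|·P(S_32=m) = 19234572480/4294967296 = 300540195/67108864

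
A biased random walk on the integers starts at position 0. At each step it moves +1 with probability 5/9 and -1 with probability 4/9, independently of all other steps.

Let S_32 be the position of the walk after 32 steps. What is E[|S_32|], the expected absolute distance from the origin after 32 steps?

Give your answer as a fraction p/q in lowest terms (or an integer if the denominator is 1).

S_32 takes values m ≡ 0 (mod 2) with |m| ≤ 32; P(S_32=m) = C(32,(32+m)/2) · (5/9)^((32+m)/2) · (4/9)^((32-m)/2).
Distribution: P(S=-32)=18446744073709551616/3433683820292512484657849089281, P(S=-30)=737869762948382064640/3433683820292512484657849089281, P(S=-28)=14296226657124902502400/3433683820292512484657849089281, P(S=-26)=178702833214061281280000/3433683820292512484657849089281, P(S=-24)=1619494426002430361600000/3433683820292512484657849089281, P(S=-22)=11336460982017012531200000/3433683820292512484657849089281, P(S=-20)=7085288113760632832000000/381520424476945831628649898809, P(S=-18)=32895980528174366720000000/381520424476945831628649898809, P(S=-16)=128499923938181120000000000/381520424476945831628649898809, P(S=-14)=1284999239381811200000000000/1144561273430837494885949696427, P(S=-12)=3694372813222707200000000000/1144561273430837494885949696427, P(S=-10)=9235932033056768000000000000/1144561273430837494885949696427, P(S=-8)=20203601322311680000000000000/1144561273430837494885949696427, P(S=-6)=38853079465984000000000000000/1144561273430837494885949696427, P(S=-4)=65911474094080000000000000000/1144561273430837494885949696427, P(S=-2)=32955737047040000000000000000/381520424476945831628649898809, P(S=0)=43769338265600000000000000000/381520424476945831628649898809, P(S=2)=51493339136000000000000000000/381520424476945831628649898809, P(S=4)=160916684800000000000000000000/1144561273430837494885949696427, P(S=6)=148212736000000000000000000000/1144561273430837494885949696427, P(S=8)=120422848000000000000000000000/1144561273430837494885949696427, P(S=10)=86016320000000000000000000000/1144561273430837494885949696427, P(S=12)=53760200000000000000000000000/1144561273430837494885949696427, P(S=14)=29217500000000000000000000000/1144561273430837494885949696427, P(S=16)=4565234375000000000000000000/381520424476945831628649898809, P(S=18)=1826093750000000000000000000/381520424476945831628649898809, P(S=20)=614550781250000000000000000/381520424476945831628649898809, P(S=22)=1536376953125000000000000000/3433683820292512484657849089281, P(S=24)=342941284179687500000000000/3433683820292512484657849089281, P(S=26)=59127807617187500000000000/3433683820292512484657849089281, P(S=28)=7390975952148437500000000/3433683820292512484657849089281, P(S=30)=596046447753906250000000/3433683820292512484657849089281, P(S=32)=23283064365386962890625/3433683820292512484657849089281
E[|S_32|] = Σ_m |m|·P(S_32=m) = 2036034842023806341058203137568/381520424476945831628649898809

Answer: 2036034842023806341058203137568/381520424476945831628649898809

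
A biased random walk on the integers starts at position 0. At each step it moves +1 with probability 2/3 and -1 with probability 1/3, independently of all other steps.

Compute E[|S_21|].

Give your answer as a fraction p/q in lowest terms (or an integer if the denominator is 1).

Answer: 8406308099/1162261467

Derivation:
S_21 takes values m ≡ 1 (mod 2) with |m| ≤ 21; P(S_21=m) = C(21,(21+m)/2) · (2/3)^((21+m)/2) · (1/3)^((21-m)/2).
Distribution: P(S=-21)=1/10460353203, P(S=-19)=14/3486784401, P(S=-17)=280/3486784401, P(S=-15)=10640/10460353203, P(S=-13)=10640/1162261467, P(S=-11)=72352/1162261467, P(S=-9)=1157632/3486784401, P(S=-7)=1653760/1162261467, P(S=-5)=5788160/1162261467, P(S=-3)=150492160/10460353203, P(S=-1)=120393728/3486784401, P(S=1)=240787456/3486784401, P(S=3)=1203937280/10460353203, P(S=5)=185221120/1162261467, P(S=7)=211681280/1162261467, P(S=9)=592707584/3486784401, P(S=11)=148176896/1162261467, P(S=13)=87162880/1162261467, P(S=15)=348651520/10460353203, P(S=17)=36700160/3486784401, P(S=19)=7340032/3486784401, P(S=21)=2097152/10460353203
E[|S_21|] = Σ_m |m|·P(S_21=m) = 8406308099/1162261467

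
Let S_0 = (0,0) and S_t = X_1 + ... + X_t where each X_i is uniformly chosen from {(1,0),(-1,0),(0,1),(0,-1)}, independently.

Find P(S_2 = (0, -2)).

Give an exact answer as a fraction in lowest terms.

Let h be the number of horizontal steps (so 2-h are vertical). To end at (0,-2) need (h+0)/2 right-steps and ((2-h)-2)/2 up-steps.
Sum over h with 0 ≤ h ≤ 0, h ≡ 0 (mod 2), 2-h ≡ 0 (mod 2):
h=0: C(2,0)·C(0,0)·C(2,0) = 1·1·1 = 1
Total favorable: 1
Total paths: 4^2 = 16
P = 1/16 = 1/16

Answer: 1/16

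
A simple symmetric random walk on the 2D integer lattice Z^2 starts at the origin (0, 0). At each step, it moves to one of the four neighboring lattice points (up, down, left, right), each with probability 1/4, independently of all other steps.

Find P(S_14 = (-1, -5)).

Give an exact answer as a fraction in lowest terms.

Let h be the number of horizontal steps (so 14-h are vertical). To end at (-1,-5) need (h-1)/2 right-steps and ((14-h)-5)/2 up-steps.
Sum over h with 1 ≤ h ≤ 9, h ≡ 1 (mod 2), 14-h ≡ 1 (mod 2):
h=1: C(14,1)·C(1,0)·C(13,4) = 14·1·715 = 10010
h=3: C(14,3)·C(3,1)·C(11,3) = 364·3·165 = 180180
h=5: C(14,5)·C(5,2)·C(9,2) = 2002·10·36 = 720720
h=7: C(14,7)·C(7,3)·C(7,1) = 3432·35·7 = 840840
h=9: C(14,9)·C(9,4)·C(5,0) = 2002·126·1 = 252252
Total favorable: 2004002
Total paths: 4^14 = 268435456
P = 2004002/268435456 = 1002001/134217728

Answer: 1002001/134217728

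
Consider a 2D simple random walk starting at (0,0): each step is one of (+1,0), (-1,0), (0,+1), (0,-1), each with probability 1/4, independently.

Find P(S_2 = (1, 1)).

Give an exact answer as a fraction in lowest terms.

Answer: 1/8

Derivation:
Let h be the number of horizontal steps (so 2-h are vertical). To end at (1,1) need (h+1)/2 right-steps and ((2-h)+1)/2 up-steps.
Sum over h with 1 ≤ h ≤ 1, h ≡ 1 (mod 2), 2-h ≡ 1 (mod 2):
h=1: C(2,1)·C(1,1)·C(1,1) = 2·1·1 = 2
Total favorable: 2
Total paths: 4^2 = 16
P = 2/16 = 1/8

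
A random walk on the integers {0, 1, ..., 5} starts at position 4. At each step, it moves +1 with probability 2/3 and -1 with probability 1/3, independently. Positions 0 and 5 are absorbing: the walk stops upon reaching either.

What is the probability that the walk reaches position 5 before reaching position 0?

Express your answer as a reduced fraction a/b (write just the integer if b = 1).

Biased walk: p = 2/3, q = 1/3, r = q/p = 1/2
Gambler's ruin: P(hit 5 before 0 | start at 4) = (1 - r^a)/(1 - r^N)
r^4 = 1/16; r^5 = 1/32
P = (1 - 1/16) / (1 - 1/32) = 15/16 / 31/32 = 30/31

Answer: 30/31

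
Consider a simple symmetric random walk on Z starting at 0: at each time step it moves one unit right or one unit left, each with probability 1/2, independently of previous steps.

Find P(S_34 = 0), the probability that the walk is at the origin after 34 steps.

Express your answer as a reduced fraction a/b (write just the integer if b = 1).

To return to 0 after 34 steps: need exactly 17 steps of +1 and 17 of -1.
Favorable paths: C(34,17) = 2333606220
Total paths: 2^34 = 17179869184
P = 2333606220/17179869184 = 583401555/4294967296

Answer: 583401555/4294967296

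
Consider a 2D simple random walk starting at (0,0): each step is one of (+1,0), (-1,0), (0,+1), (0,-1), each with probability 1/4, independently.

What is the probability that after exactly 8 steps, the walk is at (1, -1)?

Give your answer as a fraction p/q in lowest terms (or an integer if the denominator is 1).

Answer: 245/4096

Derivation:
Let h be the number of horizontal steps (so 8-h are vertical). To end at (1,-1) need (h+1)/2 right-steps and ((8-h)-1)/2 up-steps.
Sum over h with 1 ≤ h ≤ 7, h ≡ 1 (mod 2), 8-h ≡ 1 (mod 2):
h=1: C(8,1)·C(1,1)·C(7,3) = 8·1·35 = 280
h=3: C(8,3)·C(3,2)·C(5,2) = 56·3·10 = 1680
h=5: C(8,5)·C(5,3)·C(3,1) = 56·10·3 = 1680
h=7: C(8,7)·C(7,4)·C(1,0) = 8·35·1 = 280
Total favorable: 3920
Total paths: 4^8 = 65536
P = 3920/65536 = 245/4096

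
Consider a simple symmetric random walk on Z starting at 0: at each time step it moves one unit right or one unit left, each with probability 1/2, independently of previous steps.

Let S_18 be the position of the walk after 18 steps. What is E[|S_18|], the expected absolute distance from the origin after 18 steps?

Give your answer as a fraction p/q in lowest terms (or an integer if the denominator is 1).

S_18 takes values m ≡ 0 (mod 2) with |m| ≤ 18; P(S_18=m) = C(18,(18+m)/2)/2^18.
Total paths: 2^18 = 262144
Distribution: P(S=-18)=1/262144, P(S=-16)=18/262144, P(S=-14)=153/262144, P(S=-12)=816/262144, P(S=-10)=3060/262144, P(S=-8)=8568/262144, P(S=-6)=18564/262144, P(S=-4)=31824/262144, P(S=-2)=43758/262144, P(S=0)=48620/262144, P(S=2)=43758/262144, P(S=4)=31824/262144, P(S=6)=18564/262144, P(S=8)=8568/262144, P(S=10)=3060/262144, P(S=12)=816/262144, P(S=14)=153/262144, P(S=16)=18/262144, P(S=18)=1/262144
E[|S_18|] = Σ_m |m|·P(S_18=m) = 875160/262144 = 109395/32768

Answer: 109395/32768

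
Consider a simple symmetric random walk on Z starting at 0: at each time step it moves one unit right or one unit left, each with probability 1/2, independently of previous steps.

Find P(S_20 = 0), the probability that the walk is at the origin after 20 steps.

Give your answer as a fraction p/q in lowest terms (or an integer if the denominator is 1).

To return to 0 after 20 steps: need exactly 10 steps of +1 and 10 of -1.
Favorable paths: C(20,10) = 184756
Total paths: 2^20 = 1048576
P = 184756/1048576 = 46189/262144

Answer: 46189/262144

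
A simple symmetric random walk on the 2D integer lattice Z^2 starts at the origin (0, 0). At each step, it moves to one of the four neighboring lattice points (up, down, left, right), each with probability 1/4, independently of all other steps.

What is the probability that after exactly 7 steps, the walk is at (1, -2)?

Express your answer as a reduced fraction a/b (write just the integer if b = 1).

Let h be the number of horizontal steps (so 7-h are vertical). To end at (1,-2) need (h+1)/2 right-steps and ((7-h)-2)/2 up-steps.
Sum over h with 1 ≤ h ≤ 5, h ≡ 1 (mod 2), 7-h ≡ 0 (mod 2):
h=1: C(7,1)·C(1,1)·C(6,2) = 7·1·15 = 105
h=3: C(7,3)·C(3,2)·C(4,1) = 35·3·4 = 420
h=5: C(7,5)·C(5,3)·C(2,0) = 21·10·1 = 210
Total favorable: 735
Total paths: 4^7 = 16384
P = 735/16384 = 735/16384

Answer: 735/16384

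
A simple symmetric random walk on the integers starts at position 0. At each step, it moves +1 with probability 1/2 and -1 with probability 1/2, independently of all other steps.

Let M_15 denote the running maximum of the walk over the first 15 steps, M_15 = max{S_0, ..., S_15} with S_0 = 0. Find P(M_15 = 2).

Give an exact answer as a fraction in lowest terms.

Let M_15 = max(S_0,...,S_15). Use the reflection principle: for j ≥ 1, #{paths with M_15 ≥ j} = #{S_15 ≥ j} + #{S_15 ≥ j+1}.
By reflection, #{M_15 ≥ 2} = #{S_15 ≥ 2} + #{S_15 ≥ 3} = 9949 + 9949 = 19898.
#{M_15 ≥ 3} = #{S_15 ≥ 3} + #{S_15 ≥ 4} = 9949 + 4944 = 14893.
#{M_15 = 2} = 19898 - 14893 = 5005.
P(M_15 = 2) = 5005/32768 = 5005/32768

Answer: 5005/32768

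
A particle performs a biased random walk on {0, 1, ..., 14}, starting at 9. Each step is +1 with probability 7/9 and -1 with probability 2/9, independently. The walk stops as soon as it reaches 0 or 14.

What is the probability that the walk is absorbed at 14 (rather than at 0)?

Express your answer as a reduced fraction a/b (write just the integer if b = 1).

Biased walk: p = 7/9, q = 2/9, r = q/p = 2/7
Gambler's ruin: P(hit 14 before 0 | start at 9) = (1 - r^a)/(1 - r^N)
r^9 = 512/40353607; r^14 = 16384/678223072849
P = (1 - 512/40353607) / (1 - 16384/678223072849) = 40353095/40353607 / 678223056465/678223072849 = 135642893533/135644611293

Answer: 135642893533/135644611293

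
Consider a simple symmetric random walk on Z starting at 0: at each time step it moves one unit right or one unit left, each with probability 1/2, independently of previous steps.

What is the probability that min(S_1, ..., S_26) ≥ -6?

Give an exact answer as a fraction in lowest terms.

Answer: 27895895/33554432

Derivation:
Let f(t,s) = #length-t paths at position s with S_1..S_t all ≥ -6.
f(t,s) = f(t-1,s-1) + f(t-1,s+1) for s ≥ -6; f(t,s) = 0 for s < -6.
t=0: f(0,0)=1
t=1: f(1,-1)=1 f(1,1)=1
t=2: f(2,-2)=1 f(2,0)=2 f(2,2)=1
t=3: f(3,-3)=1 f(3,-1)=3 f(3,1)=3 f(3,3)=1
t=4: f(4,-4)=1 f(4,-2)=4 f(4,0)=6 f(4,2)=4 f(4,4)=1
t=5: f(5,-5)=1 f(5,-3)=5 f(5,-1)=10 f(5,1)=10 f(5,3)=5 f(5,5)=1
t=6: f(6,-6)=1 f(6,-4)=6 f(6,-2)=15 f(6,0)=20 f(6,2)=15 f(6,4)=6 f(6,6)=1
t=7: f(7,-5)=7 f(7,-3)=21 f(7,-1)=35 f(7,1)=35 f(7,3)=21 f(7,5)=7 f(7,7)=1
t=8: f(8,-6)=7 f(8,-4)=28 f(8,-2)=56 f(8,0)=70 f(8,2)=56 f(8,4)=28 f(8,6)=8 f(8,8)=1
t=9: f(9,-5)=35 f(9,-3)=84 f(9,-1)=126 f(9,1)=126 f(9,3)=84 f(9,5)=36 f(9,7)=9 f(9,9)=1
t=10: f(10,-6)=35 f(10,-4)=119 f(10,-2)=210 f(10,0)=252 f(10,2)=210 f(10,4)=120 f(10,6)=45 f(10,8)=10 f(10,10)=1
t=11: f(11,-5)=154 f(11,-3)=329 f(11,-1)=462 f(11,1)=462 f(11,3)=330 f(11,5)=165 f(11,7)=55 f(11,9)=11 f(11,11)=1
t=12: f(12,-6)=154 f(12,-4)=483 f(12,-2)=791 f(12,0)=924 f(12,2)=792 f(12,4)=495 f(12,6)=220 f(12,8)=66 f(12,10)=12 f(12,12)=1
t=13: f(13,-5)=637 f(13,-3)=1274 f(13,-1)=1715 f(13,1)=1716 f(13,3)=1287 f(13,5)=715 f(13,7)=286 f(13,9)=78 f(13,11)=13 f(13,13)=1
t=14: f(14,-6)=637 f(14,-4)=1911 f(14,-2)=2989 f(14,0)=3431 f(14,2)=3003 f(14,4)=2002 f(14,6)=1001 f(14,8)=364 f(14,10)=91 f(14,12)=14 f(14,14)=1
t=15: f(15,-5)=2548 f(15,-3)=4900 f(15,-1)=6420 f(15,1)=6434 f(15,3)=5005 f(15,5)=3003 f(15,7)=1365 f(15,9)=455 f(15,11)=105 f(15,13)=15 f(15,15)=1
t=16: f(16,-6)=2548 f(16,-4)=7448 f(16,-2)=11320 f(16,0)=12854 f(16,2)=11439 f(16,4)=8008 f(16,6)=4368 f(16,8)=1820 f(16,10)=560 f(16,12)=120 f(16,14)=16 f(16,16)=1
t=17: f(17,-5)=9996 f(17,-3)=18768 f(17,-1)=24174 f(17,1)=24293 f(17,3)=19447 f(17,5)=12376 f(17,7)=6188 f(17,9)=2380 f(17,11)=680 f(17,13)=136 f(17,15)=17 f(17,17)=1
t=18: f(18,-6)=9996 f(18,-4)=28764 f(18,-2)=42942 f(18,0)=48467 f(18,2)=43740 f(18,4)=31823 f(18,6)=18564 f(18,8)=8568 f(18,10)=3060 f(18,12)=816 f(18,14)=153 f(18,16)=18 f(18,18)=1
t=19: f(19,-5)=38760 f(19,-3)=71706 f(19,-1)=91409 f(19,1)=92207 f(19,3)=75563 f(19,5)=50387 f(19,7)=27132 f(19,9)=11628 f(19,11)=3876 f(19,13)=969 f(19,15)=171 f(19,17)=19 f(19,19)=1
t=20: f(20,-6)=38760 f(20,-4)=110466 f(20,-2)=163115 f(20,0)=183616 f(20,2)=167770 f(20,4)=125950 f(20,6)=77519 f(20,8)=38760 f(20,10)=15504 f(20,12)=4845 f(20,14)=1140 f(20,16)=190 f(20,18)=20 f(20,20)=1
t=21: f(21,-5)=149226 f(21,-3)=273581 f(21,-1)=346731 f(21,1)=351386 f(21,3)=293720 f(21,5)=203469 f(21,7)=116279 f(21,9)=54264 f(21,11)=20349 f(21,13)=5985 f(21,15)=1330 f(21,17)=210 f(21,19)=21 f(21,21)=1
t=22: f(22,-6)=149226 f(22,-4)=422807 f(22,-2)=620312 f(22,0)=698117 f(22,2)=645106 f(22,4)=497189 f(22,6)=319748 f(22,8)=170543 f(22,10)=74613 f(22,12)=26334 f(22,14)=7315 f(22,16)=1540 f(22,18)=231 f(22,20)=22 f(22,22)=1
t=23: f(23,-5)=572033 f(23,-3)=1043119 f(23,-1)=1318429 f(23,1)=1343223 f(23,3)=1142295 f(23,5)=816937 f(23,7)=490291 f(23,9)=245156 f(23,11)=100947 f(23,13)=33649 f(23,15)=8855 f(23,17)=1771 f(23,19)=253 f(23,21)=23 f(23,23)=1
t=24: f(24,-6)=572033 f(24,-4)=1615152 f(24,-2)=2361548 f(24,0)=2661652 f(24,2)=2485518 f(24,4)=1959232 f(24,6)=1307228 f(24,8)=735447 f(24,10)=346103 f(24,12)=134596 f(24,14)=42504 f(24,16)=10626 f(24,18)=2024 f(24,20)=276 f(24,22)=24 f(24,24)=1
t=25: f(25,-5)=2187185 f(25,-3)=3976700 f(25,-1)=5023200 f(25,1)=5147170 f(25,3)=4444750 f(25,5)=3266460 f(25,7)=2042675 f(25,9)=1081550 f(25,11)=480699 f(25,13)=177100 f(25,15)=53130 f(25,17)=12650 f(25,19)=2300 f(25,21)=300 f(25,23)=25 f(25,25)=1
t=26: f(26,-6)=2187185 f(26,-4)=6163885 f(26,-2)=8999900 f(26,0)=10170370 f(26,2)=9591920 f(26,4)=7711210 f(26,6)=5309135 f(26,8)=3124225 f(26,10)=1562249 f(26,12)=657799 f(26,14)=230230 f(26,16)=65780 f(26,18)=14950 f(26,20)=2600 f(26,22)=325 f(26,24)=26 f(26,26)=1
Σ_s f(26,s) = 55791790
P = 55791790/67108864 = 27895895/33554432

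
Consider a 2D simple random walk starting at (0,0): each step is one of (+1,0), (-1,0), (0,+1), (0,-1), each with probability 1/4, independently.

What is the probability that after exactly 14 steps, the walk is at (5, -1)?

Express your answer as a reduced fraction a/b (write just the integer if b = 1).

Let h be the number of horizontal steps (so 14-h are vertical). To end at (5,-1) need (h+5)/2 right-steps and ((14-h)-1)/2 up-steps.
Sum over h with 5 ≤ h ≤ 13, h ≡ 1 (mod 2), 14-h ≡ 1 (mod 2):
h=5: C(14,5)·C(5,5)·C(9,4) = 2002·1·126 = 252252
h=7: C(14,7)·C(7,6)·C(7,3) = 3432·7·35 = 840840
h=9: C(14,9)·C(9,7)·C(5,2) = 2002·36·10 = 720720
h=11: C(14,11)·C(11,8)·C(3,1) = 364·165·3 = 180180
h=13: C(14,13)·C(13,9)·C(1,0) = 14·715·1 = 10010
Total favorable: 2004002
Total paths: 4^14 = 268435456
P = 2004002/268435456 = 1002001/134217728

Answer: 1002001/134217728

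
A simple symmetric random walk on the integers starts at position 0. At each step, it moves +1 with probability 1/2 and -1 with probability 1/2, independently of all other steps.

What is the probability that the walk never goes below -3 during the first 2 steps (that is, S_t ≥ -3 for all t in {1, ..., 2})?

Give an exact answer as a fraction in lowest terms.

Let f(t,s) = #length-t paths at position s with S_1..S_t all ≥ -3.
f(t,s) = f(t-1,s-1) + f(t-1,s+1) for s ≥ -3; f(t,s) = 0 for s < -3.
t=0: f(0,0)=1
t=1: f(1,-1)=1 f(1,1)=1
t=2: f(2,-2)=1 f(2,0)=2 f(2,2)=1
Σ_s f(2,s) = 4
P = 4/4 = 1

Answer: 1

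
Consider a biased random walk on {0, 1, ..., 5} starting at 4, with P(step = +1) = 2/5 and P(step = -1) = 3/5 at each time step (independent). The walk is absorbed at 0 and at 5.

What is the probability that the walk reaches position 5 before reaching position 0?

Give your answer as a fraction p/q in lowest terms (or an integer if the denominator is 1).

Biased walk: p = 2/5, q = 3/5, r = q/p = 3/2
Gambler's ruin: P(hit 5 before 0 | start at 4) = (1 - r^a)/(1 - r^N)
r^4 = 81/16; r^5 = 243/32
P = (1 - 81/16) / (1 - 243/32) = -65/16 / -211/32 = 130/211

Answer: 130/211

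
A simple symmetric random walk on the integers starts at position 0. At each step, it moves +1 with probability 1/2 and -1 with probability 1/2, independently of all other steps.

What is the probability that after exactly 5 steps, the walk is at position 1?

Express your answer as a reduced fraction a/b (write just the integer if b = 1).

To reach position 1 after 5 steps: need 3 steps of +1 and 2 of -1.
Favorable paths: C(5,3) = 10
Total paths: 2^5 = 32
P = 10/32 = 5/16

Answer: 5/16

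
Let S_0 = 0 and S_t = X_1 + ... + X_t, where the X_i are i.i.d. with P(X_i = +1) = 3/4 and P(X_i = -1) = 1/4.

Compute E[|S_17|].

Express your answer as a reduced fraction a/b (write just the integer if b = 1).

S_17 takes values m ≡ 1 (mod 2) with |m| ≤ 17; P(S_17=m) = C(17,(17+m)/2) · (3/4)^((17+m)/2) · (1/4)^((17-m)/2).
Distribution: P(S=-17)=1/17179869184, P(S=-15)=51/17179869184, P(S=-13)=153/2147483648, P(S=-11)=2295/2147483648, P(S=-9)=48195/4294967296, P(S=-7)=375921/4294967296, P(S=-5)=1127763/2147483648, P(S=-3)=5316597/2147483648, P(S=-1)=79748955/8589934592, P(S=1)=239246865/8589934592, P(S=3)=143548119/2147483648, P(S=5)=274046409/2147483648, P(S=7)=822139227/4294967296, P(S=9)=948622185/4294967296, P(S=11)=406552365/2147483648, P(S=13)=243931419/2147483648, P(S=15)=731794257/17179869184, P(S=17)=129140163/17179869184
E[|S_17|] = Σ_m |m|·P(S_17=m) = 18339782563/2147483648

Answer: 18339782563/2147483648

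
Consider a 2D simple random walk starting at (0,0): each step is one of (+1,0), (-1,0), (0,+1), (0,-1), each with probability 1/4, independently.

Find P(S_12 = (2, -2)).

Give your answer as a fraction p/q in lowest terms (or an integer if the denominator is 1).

Let h be the number of horizontal steps (so 12-h are vertical). To end at (2,-2) need (h+2)/2 right-steps and ((12-h)-2)/2 up-steps.
Sum over h with 2 ≤ h ≤ 10, h ≡ 0 (mod 2), 12-h ≡ 0 (mod 2):
h=2: C(12,2)·C(2,2)·C(10,4) = 66·1·210 = 13860
h=4: C(12,4)·C(4,3)·C(8,3) = 495·4·56 = 110880
h=6: C(12,6)·C(6,4)·C(6,2) = 924·15·15 = 207900
h=8: C(12,8)·C(8,5)·C(4,1) = 495·56·4 = 110880
h=10: C(12,10)·C(10,6)·C(2,0) = 66·210·1 = 13860
Total favorable: 457380
Total paths: 4^12 = 16777216
P = 457380/16777216 = 114345/4194304

Answer: 114345/4194304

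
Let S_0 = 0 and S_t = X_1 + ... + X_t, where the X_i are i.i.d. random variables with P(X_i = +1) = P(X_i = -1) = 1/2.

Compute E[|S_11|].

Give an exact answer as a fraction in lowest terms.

Answer: 693/256

Derivation:
S_11 takes values m ≡ 1 (mod 2) with |m| ≤ 11; P(S_11=m) = C(11,(11+m)/2)/2^11.
Total paths: 2^11 = 2048
Distribution: P(S=-11)=1/2048, P(S=-9)=11/2048, P(S=-7)=55/2048, P(S=-5)=165/2048, P(S=-3)=330/2048, P(S=-1)=462/2048, P(S=1)=462/2048, P(S=3)=330/2048, P(S=5)=165/2048, P(S=7)=55/2048, P(S=9)=11/2048, P(S=11)=1/2048
E[|S_11|] = Σ_m |m|·P(S_11=m) = 5544/2048 = 693/256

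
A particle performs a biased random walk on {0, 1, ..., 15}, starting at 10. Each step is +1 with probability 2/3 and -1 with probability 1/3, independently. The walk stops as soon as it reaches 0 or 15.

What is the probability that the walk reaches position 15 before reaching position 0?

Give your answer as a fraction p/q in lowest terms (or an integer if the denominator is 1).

Answer: 1056/1057

Derivation:
Biased walk: p = 2/3, q = 1/3, r = q/p = 1/2
Gambler's ruin: P(hit 15 before 0 | start at 10) = (1 - r^a)/(1 - r^N)
r^10 = 1/1024; r^15 = 1/32768
P = (1 - 1/1024) / (1 - 1/32768) = 1023/1024 / 32767/32768 = 1056/1057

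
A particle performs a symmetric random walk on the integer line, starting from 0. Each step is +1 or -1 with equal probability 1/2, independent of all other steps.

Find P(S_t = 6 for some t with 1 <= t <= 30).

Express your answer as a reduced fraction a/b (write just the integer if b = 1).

Answer: 301766029/1073741824

Derivation:
Count via complement. Let g(t,s) = #length-t paths at position s with S_1..S_t all ≠ 6.
g(t,s) = g(t-1,s-1) + g(t-1,s+1) for s ≠ 6; g(t,6) = 0.
t=0: g(0,0)=1
t=1: g(1,-1)=1 g(1,1)=1
t=2: g(2,-2)=1 g(2,0)=2 g(2,2)=1
t=3: g(3,-3)=1 g(3,-1)=3 g(3,1)=3 g(3,3)=1
t=4: g(4,-4)=1 g(4,-2)=4 g(4,0)=6 g(4,2)=4 g(4,4)=1
t=5: g(5,-5)=1 g(5,-3)=5 g(5,-1)=10 g(5,1)=10 g(5,3)=5 g(5,5)=1
t=6: g(6,-6)=1 g(6,-4)=6 g(6,-2)=15 g(6,0)=20 g(6,2)=15 g(6,4)=6
t=7: g(7,-7)=1 g(7,-5)=7 g(7,-3)=21 g(7,-1)=35 g(7,1)=35 g(7,3)=21 g(7,5)=6
t=8: g(8,-8)=1 g(8,-6)=8 g(8,-4)=28 g(8,-2)=56 g(8,0)=70 g(8,2)=56 g(8,4)=27
t=9: g(9,-9)=1 g(9,-7)=9 g(9,-5)=36 g(9,-3)=84 g(9,-1)=126 g(9,1)=126 g(9,3)=83 g(9,5)=27
t=10: g(10,-10)=1 g(10,-8)=10 g(10,-6)=45 g(10,-4)=120 g(10,-2)=210 g(10,0)=252 g(10,2)=209 g(10,4)=110
t=11: g(11,-11)=1 g(11,-9)=11 g(11,-7)=55 g(11,-5)=165 g(11,-3)=330 g(11,-1)=462 g(11,1)=461 g(11,3)=319 g(11,5)=110
t=12: g(12,-12)=1 g(12,-10)=12 g(12,-8)=66 g(12,-6)=220 g(12,-4)=495 g(12,-2)=792 g(12,0)=923 g(12,2)=780 g(12,4)=429
t=13: g(13,-13)=1 g(13,-11)=13 g(13,-9)=78 g(13,-7)=286 g(13,-5)=715 g(13,-3)=1287 g(13,-1)=1715 g(13,1)=1703 g(13,3)=1209 g(13,5)=429
t=14: g(14,-14)=1 g(14,-12)=14 g(14,-10)=91 g(14,-8)=364 g(14,-6)=1001 g(14,-4)=2002 g(14,-2)=3002 g(14,0)=3418 g(14,2)=2912 g(14,4)=1638
t=15: g(15,-15)=1 g(15,-13)=15 g(15,-11)=105 g(15,-9)=455 g(15,-7)=1365 g(15,-5)=3003 g(15,-3)=5004 g(15,-1)=6420 g(15,1)=6330 g(15,3)=4550 g(15,5)=1638
t=16: g(16,-16)=1 g(16,-14)=16 g(16,-12)=120 g(16,-10)=560 g(16,-8)=1820 g(16,-6)=4368 g(16,-4)=8007 g(16,-2)=11424 g(16,0)=12750 g(16,2)=10880 g(16,4)=6188
t=17: g(17,-17)=1 g(17,-15)=17 g(17,-13)=136 g(17,-11)=680 g(17,-9)=2380 g(17,-7)=6188 g(17,-5)=12375 g(17,-3)=19431 g(17,-1)=24174 g(17,1)=23630 g(17,3)=17068 g(17,5)=6188
t=18: g(18,-18)=1 g(18,-16)=18 g(18,-14)=153 g(18,-12)=816 g(18,-10)=3060 g(18,-8)=8568 g(18,-6)=18563 g(18,-4)=31806 g(18,-2)=43605 g(18,0)=47804 g(18,2)=40698 g(18,4)=23256
t=19: g(19,-19)=1 g(19,-17)=19 g(19,-15)=171 g(19,-13)=969 g(19,-11)=3876 g(19,-9)=11628 g(19,-7)=27131 g(19,-5)=50369 g(19,-3)=75411 g(19,-1)=91409 g(19,1)=88502 g(19,3)=63954 g(19,5)=23256
t=20: g(20,-20)=1 g(20,-18)=20 g(20,-16)=190 g(20,-14)=1140 g(20,-12)=4845 g(20,-10)=15504 g(20,-8)=38759 g(20,-6)=77500 g(20,-4)=125780 g(20,-2)=166820 g(20,0)=179911 g(20,2)=152456 g(20,4)=87210
t=21: g(21,-21)=1 g(21,-19)=21 g(21,-17)=210 g(21,-15)=1330 g(21,-13)=5985 g(21,-11)=20349 g(21,-9)=54263 g(21,-7)=116259 g(21,-5)=203280 g(21,-3)=292600 g(21,-1)=346731 g(21,1)=332367 g(21,3)=239666 g(21,5)=87210
t=22: g(22,-22)=1 g(22,-20)=22 g(22,-18)=231 g(22,-16)=1540 g(22,-14)=7315 g(22,-12)=26334 g(22,-10)=74612 g(22,-8)=170522 g(22,-6)=319539 g(22,-4)=495880 g(22,-2)=639331 g(22,0)=679098 g(22,2)=572033 g(22,4)=326876
t=23: g(23,-23)=1 g(23,-21)=23 g(23,-19)=253 g(23,-17)=1771 g(23,-15)=8855 g(23,-13)=33649 g(23,-11)=100946 g(23,-9)=245134 g(23,-7)=490061 g(23,-5)=815419 g(23,-3)=1135211 g(23,-1)=1318429 g(23,1)=1251131 g(23,3)=898909 g(23,5)=326876
t=24: g(24,-24)=1 g(24,-22)=24 g(24,-20)=276 g(24,-18)=2024 g(24,-16)=10626 g(24,-14)=42504 g(24,-12)=134595 g(24,-10)=346080 g(24,-8)=735195 g(24,-6)=1305480 g(24,-4)=1950630 g(24,-2)=2453640 g(24,0)=2569560 g(24,2)=2150040 g(24,4)=1225785
t=25: g(25,-25)=1 g(25,-23)=25 g(25,-21)=300 g(25,-19)=2300 g(25,-17)=12650 g(25,-15)=53130 g(25,-13)=177099 g(25,-11)=480675 g(25,-9)=1081275 g(25,-7)=2040675 g(25,-5)=3256110 g(25,-3)=4404270 g(25,-1)=5023200 g(25,1)=4719600 g(25,3)=3375825 g(25,5)=1225785
t=26: g(26,-26)=1 g(26,-24)=26 g(26,-22)=325 g(26,-20)=2600 g(26,-18)=14950 g(26,-16)=65780 g(26,-14)=230229 g(26,-12)=657774 g(26,-10)=1561950 g(26,-8)=3121950 g(26,-6)=5296785 g(26,-4)=7660380 g(26,-2)=9427470 g(26,0)=9742800 g(26,2)=8095425 g(26,4)=4601610
t=27: g(27,-27)=1 g(27,-25)=27 g(27,-23)=351 g(27,-21)=2925 g(27,-19)=17550 g(27,-17)=80730 g(27,-15)=296009 g(27,-13)=888003 g(27,-11)=2219724 g(27,-9)=4683900 g(27,-7)=8418735 g(27,-5)=12957165 g(27,-3)=17087850 g(27,-1)=19170270 g(27,1)=17838225 g(27,3)=12697035 g(27,5)=4601610
t=28: g(28,-28)=1 g(28,-26)=28 g(28,-24)=378 g(28,-22)=3276 g(28,-20)=20475 g(28,-18)=98280 g(28,-16)=376739 g(28,-14)=1184012 g(28,-12)=3107727 g(28,-10)=6903624 g(28,-8)=13102635 g(28,-6)=21375900 g(28,-4)=30045015 g(28,-2)=36258120 g(28,0)=37008495 g(28,2)=30535260 g(28,4)=17298645
t=29: g(29,-29)=1 g(29,-27)=29 g(29,-25)=406 g(29,-23)=3654 g(29,-21)=23751 g(29,-19)=118755 g(29,-17)=475019 g(29,-15)=1560751 g(29,-13)=4291739 g(29,-11)=10011351 g(29,-9)=20006259 g(29,-7)=34478535 g(29,-5)=51420915 g(29,-3)=66303135 g(29,-1)=73266615 g(29,1)=67543755 g(29,3)=47833905 g(29,5)=17298645
t=30: g(30,-30)=1 g(30,-28)=30 g(30,-26)=435 g(30,-24)=4060 g(30,-22)=27405 g(30,-20)=142506 g(30,-18)=593774 g(30,-16)=2035770 g(30,-14)=5852490 g(30,-12)=14303090 g(30,-10)=30017610 g(30,-8)=54484794 g(30,-6)=85899450 g(30,-4)=117724050 g(30,-2)=139569750 g(30,0)=140810370 g(30,2)=115377660 g(30,4)=65132550
Paths never hitting 6: Σ_s g(30,s) = 771975795
Paths hitting 6: 2^30 - 771975795 = 301766029
P = 301766029/1073741824 = 301766029/1073741824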